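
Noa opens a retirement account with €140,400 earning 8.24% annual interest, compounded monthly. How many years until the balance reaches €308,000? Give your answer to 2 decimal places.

We need (1 + 0.00686667)^(12t) = 2.1937, so 12t = ln 2.1937 / ln 1.006867 ≈ 114.8007.
t ≈ 114.8007/12 = 9.5667 years.

9.57 years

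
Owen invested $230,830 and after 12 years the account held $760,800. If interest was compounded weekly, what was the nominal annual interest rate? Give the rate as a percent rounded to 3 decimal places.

9.949%

The 624-period growth factor is 760,800/230,830 = 3.29593.
r/52 = 3.29593^(1/624) − 1 ≈ 0.00191319, so r ≈ 52·0.00191319 = 9.94858%.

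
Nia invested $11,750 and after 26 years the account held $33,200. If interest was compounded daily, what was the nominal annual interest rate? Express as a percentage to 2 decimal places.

(1 + r/365)^9490 = 33,200/11,750 = 2.82553.
1 + r/365 = 2.82553^(1/9490) ≈ 1.000109, so r/365 ≈ 0.000109458.
r ≈ 365·0.000109458 = 3.99521%.

4.00%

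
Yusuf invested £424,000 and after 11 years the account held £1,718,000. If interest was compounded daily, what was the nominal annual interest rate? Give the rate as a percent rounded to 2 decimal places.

12.72%

(1 + r/365)^4015 = 1,718,000/424,000 = 4.05189.
1 + r/365 = 4.05189^(1/4015) ≈ 1.000349, so r/365 ≈ 0.00034855.
r ≈ 365·0.00034855 = 12.72206%.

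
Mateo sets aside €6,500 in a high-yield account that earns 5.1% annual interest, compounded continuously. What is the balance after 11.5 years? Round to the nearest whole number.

A = P·e^(rt) = 6,500·e^(0.051·11.5) = 6,500·e^0.5865.
e^0.5865 ≈ 1.7976854925, so A ≈ 11,684.9557.

€11,685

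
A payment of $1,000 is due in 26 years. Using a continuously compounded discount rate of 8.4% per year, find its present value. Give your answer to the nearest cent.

$112.59

P = A·e^(−rt) = 1,000·e^(−2.184).
e^(−2.184) ≈ 0.112590268, so P ≈ 112.5903.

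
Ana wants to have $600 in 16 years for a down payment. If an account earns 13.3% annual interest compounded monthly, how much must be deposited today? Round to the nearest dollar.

$72

Growth factor = (1 + 0.133/12)^192 ≈ 8.30031736.
P = 600/8.30031736 ≈ 72.2864.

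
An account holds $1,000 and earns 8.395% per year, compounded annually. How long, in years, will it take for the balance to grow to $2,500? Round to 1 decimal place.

11.4 years

(1 + 0.08395)^t = 2,500/1,000 = 2.5.
t·ln(1 + 0.08395) = ln(2.5); t = 0.91629/0.0806118 ≈ 11.3667.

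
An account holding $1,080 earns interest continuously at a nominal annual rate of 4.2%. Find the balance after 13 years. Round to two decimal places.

A = P·e^(rt) = 1,080·e^(0.042·13) = 1,080·e^0.546.
e^0.546 ≈ 1.726333853, so A ≈ 1,864.4406.

$1,864.44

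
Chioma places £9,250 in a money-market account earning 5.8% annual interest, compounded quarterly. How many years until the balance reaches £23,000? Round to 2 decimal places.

15.82 years

(1 + 0.0145)^(4t) = 23,000/9,250 = 2.4865.
4t·ln(1 + 0.0145) = ln(2.4865); 4t = 0.91087/0.0143959 ≈ 63.2730.
t ≈ 15.8183 years.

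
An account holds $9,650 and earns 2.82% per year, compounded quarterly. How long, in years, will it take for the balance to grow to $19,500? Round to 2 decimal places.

25.03 years

We need (1 + 0.00705)^(4t) = 2.0207, so 4t = ln 2.0207 / ln 1.00705 ≈ 100.1324.
t ≈ 100.1324/4 = 25.0331 years.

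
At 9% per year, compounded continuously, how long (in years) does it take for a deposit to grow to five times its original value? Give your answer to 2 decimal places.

17.88 years

e^(0.09t) = 5, so 0.09t = ln 5 ≈ 1.6094.
t ≈ 1.6094/0.09 ≈ 17.8826.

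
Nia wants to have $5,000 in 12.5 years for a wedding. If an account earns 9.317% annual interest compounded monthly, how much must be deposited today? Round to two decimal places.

$1,567.23

Periodic rate = 9.317%/12 = 0.00776417; 150 periods.
P = 5,000/(1 + 0.09317/12)^150 ≈ 5,000/3.190338728 ≈ 1,567.2317.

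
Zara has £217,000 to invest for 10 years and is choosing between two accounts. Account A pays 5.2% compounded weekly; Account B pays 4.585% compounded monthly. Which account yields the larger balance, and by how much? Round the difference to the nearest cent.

A: (1 + 0.001)^520 ≈ 1.68159067061, so 217,000 × 1.68159067061 ≈ 364,905.1755.
B: (1 + 0.04585/12)^120 ≈ 1.58031832579, so 217,000 × 1.58031832579 ≈ 342,929.0767.
Difference ≈ 21,976.0988 in favor of A.

Account A, by £21,976.10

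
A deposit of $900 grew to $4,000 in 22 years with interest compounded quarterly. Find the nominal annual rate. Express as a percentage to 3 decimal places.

The 88-period growth factor is 4,000/900 = 4.44444.
r/4 = 4.44444^(1/88) − 1 ≈ 0.0170951, so r ≈ 4·0.0170951 = 6.83804%.

6.838%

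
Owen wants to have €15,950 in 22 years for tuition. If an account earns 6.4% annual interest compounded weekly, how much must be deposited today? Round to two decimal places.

€3,905.26

Periodic rate = 6.4%/52 = 0.00123077; 1144 periods.
P = 15,950/(1 + 0.064/52)^1144 ≈ 15,950/4.0842342178 ≈ 3,905.2609.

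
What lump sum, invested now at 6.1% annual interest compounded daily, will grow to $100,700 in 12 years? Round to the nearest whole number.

Growth factor = (1 + 0.061/365)^4380 ≈ 2.07910775906.
P = 100,700/2.07910775906 ≈ 48,434.2380.

$48,434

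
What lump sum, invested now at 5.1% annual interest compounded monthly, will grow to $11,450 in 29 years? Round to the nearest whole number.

Periodic rate = 5.1%/12 = 0.00425; 348 periods.
P = 11,450/(1 + 0.00425)^348 ≈ 11,450/4.3748227361 ≈ 2,617.2489.

$2,617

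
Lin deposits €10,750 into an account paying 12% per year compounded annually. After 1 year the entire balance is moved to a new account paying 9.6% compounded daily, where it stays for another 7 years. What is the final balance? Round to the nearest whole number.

€23,574

Phase 1: 10,750·(1 + 0.12)^1 ≈ 12,040.0000.
Phase 2: 12,040.0000·(1 + 0.096/365)^2555 ≈ 23,574.0394.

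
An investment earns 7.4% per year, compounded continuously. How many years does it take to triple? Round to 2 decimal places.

14.85 years

e^(0.074t) = 3, so 0.074t = ln 3 ≈ 1.0986.
t ≈ 1.0986/0.074 ≈ 14.8461.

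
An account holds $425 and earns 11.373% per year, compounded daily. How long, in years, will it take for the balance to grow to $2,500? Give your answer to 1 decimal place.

15.6 years

We need (1 + 0.000311589)^(365t) = 5.8824, so 365t = ln 5.8824 / ln 1.000312 ≈ 5687.7254.
t ≈ 5687.7254/365 = 15.5828 years.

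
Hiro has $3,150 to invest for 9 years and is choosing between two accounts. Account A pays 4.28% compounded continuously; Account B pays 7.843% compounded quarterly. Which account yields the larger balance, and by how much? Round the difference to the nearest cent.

Account A growth factor: e^(0.0428·9) = e^0.3852 ≈ 1.469908274; balance ≈ 4,630.2111.
Account B growth factor: (1 + 0.0196075)^36 ≈ 2.011818371; balance ≈ 6,337.2279.
Account B is larger by 1,707.0168.

Account B, by $1,707.02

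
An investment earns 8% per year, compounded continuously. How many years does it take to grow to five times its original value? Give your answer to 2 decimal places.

e^(0.08t) = 5, so 0.08t = ln 5 ≈ 1.6094.
t ≈ 1.6094/0.08 ≈ 20.1180.

20.12 years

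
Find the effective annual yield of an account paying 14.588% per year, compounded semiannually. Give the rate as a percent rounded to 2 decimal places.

EAR = (1 + 14.588%/2)^2 − 1 = (1 + 0.07294)^2 − 1.
(1 + 0.07294)^2 ≈ 1.1512, so EAR ≈ 15.12002%.

15.12%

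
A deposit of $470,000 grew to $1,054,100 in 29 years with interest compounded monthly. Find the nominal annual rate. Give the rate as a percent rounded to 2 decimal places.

2.79%

(1 + r/12)^348 = 1,054,100/470,000 = 2.24277.
1 + r/12 = 2.24277^(1/348) ≈ 1.002324, so r/12 ≈ 0.0023237.
r ≈ 12·0.0023237 = 2.78844%.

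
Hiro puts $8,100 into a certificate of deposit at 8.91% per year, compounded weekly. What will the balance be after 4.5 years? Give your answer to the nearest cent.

$12,091.12

Periodic rate = 8.91%/52 = 0.00171346; periods = 52·4.5 = 234.
A = 8,100·(1 + 0.0891/52)^234 ≈ 8,100·1.4927303395 ≈ 12,091.1157.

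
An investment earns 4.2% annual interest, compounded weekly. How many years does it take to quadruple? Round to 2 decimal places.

33.02 years

(1 + 0.000807692)^(52t) = 4.
52t = ln 4 / ln(1 + 0.000807692) ≈ 1.3863/0.000807366 ≈ 1717.0575.
t ≈ 33.0203.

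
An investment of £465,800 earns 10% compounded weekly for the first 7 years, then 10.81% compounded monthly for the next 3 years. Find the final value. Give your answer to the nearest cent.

£1,294,567.78

Phase 1: 465,800·(1 + 0.1/52)^364 ≈ 937,375.6811.
Phase 2: 937,375.6811·(1 + 0.1081/12)^36 ≈ 1,294,567.7756.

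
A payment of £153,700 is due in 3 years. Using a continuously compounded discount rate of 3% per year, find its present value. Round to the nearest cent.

P = A·e^(−rt) = 153,700·e^(−0.09).
e^(−0.09) ≈ 0.913931185271, so P ≈ 140,471.2232.

£140,471.22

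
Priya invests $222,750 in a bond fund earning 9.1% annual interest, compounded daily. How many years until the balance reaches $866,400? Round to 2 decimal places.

(1 + 0.000249315)^(365t) = 866,400/222,750 = 3.8896.
365t·ln(1 + 0.000249315) = ln(3.8896); 365t = 1.3583/0.000249284 ≈ 5448.7920.
t ≈ 14.9282 years.

14.93 years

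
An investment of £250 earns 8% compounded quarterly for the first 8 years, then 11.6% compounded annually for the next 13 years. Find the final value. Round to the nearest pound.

£1,962

Phase 1: 250·(1 + 0.02)^32 ≈ 471.1351.
Phase 2: 471.1351·(1 + 0.116)^13 ≈ 1,962.3661.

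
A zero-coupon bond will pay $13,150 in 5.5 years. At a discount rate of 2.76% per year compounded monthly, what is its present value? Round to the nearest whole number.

Periodic rate = 2.76%/12 = 0.0023; 66 periods.
P = 13,150/(1 + 0.0023)^66 ≈ 13,150/1.1637245696 ≈ 11,299.9247.

$11,300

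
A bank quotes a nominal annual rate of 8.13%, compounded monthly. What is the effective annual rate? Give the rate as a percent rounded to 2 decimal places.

One year is 12 periods at 0.006775 each: (1 + 0.006775)^12 ≈ 1.084399.
EAR = 1.084399 − 1 ≈ 8.43989%.

8.44%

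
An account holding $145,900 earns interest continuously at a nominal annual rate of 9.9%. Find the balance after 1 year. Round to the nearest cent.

A = P·e^(rt) = 145,900·e^(0.099·1) = 145,900·e^0.099.
e^0.099 ≈ 1.10406629956, so A ≈ 161,083.2731.

$161,083.27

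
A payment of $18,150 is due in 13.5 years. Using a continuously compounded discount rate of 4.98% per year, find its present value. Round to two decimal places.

$9,266.17

P = A·e^(−rt) = 18,150·e^(−0.6723).
e^(−0.6723) ≈ 0.51053300049, so P ≈ 9,266.1740.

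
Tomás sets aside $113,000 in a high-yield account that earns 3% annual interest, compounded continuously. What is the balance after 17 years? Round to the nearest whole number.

$188,178

A = P·e^(rt) = 113,000·e^(0.03·17) = 113,000·e^0.51.
e^0.51 ≈ 1.66529119495, so A ≈ 188,177.9050.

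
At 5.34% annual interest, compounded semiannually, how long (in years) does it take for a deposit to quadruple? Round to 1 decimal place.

(1 + 0.0267)^(2t) = 4.
2t = ln 4 / ln(1 + 0.0267) ≈ 1.3863/0.0263498 ≈ 52.6112.
t ≈ 26.3056.

26.3 years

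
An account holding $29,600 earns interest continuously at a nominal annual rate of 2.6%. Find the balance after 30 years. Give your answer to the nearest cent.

A = P·e^(rt) = 29,600·e^(0.026·30) = 29,600·e^0.78.
e^0.78 ≈ 2.1814722655, so A ≈ 64,571.5791.

$64,571.58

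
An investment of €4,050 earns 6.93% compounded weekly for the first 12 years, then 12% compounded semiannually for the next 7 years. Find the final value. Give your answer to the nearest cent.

After 12 years at 6.93%: 4,050 × 2.2957196294 ≈ 9,297.6645.
Then 7 years at 12%: 9,297.6645 × 2.2609039558 ≈ 21,021.1264.

€21,021.13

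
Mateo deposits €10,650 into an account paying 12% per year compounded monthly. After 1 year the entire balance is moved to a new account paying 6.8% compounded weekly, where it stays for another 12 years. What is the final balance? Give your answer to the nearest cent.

€27,124.32

Phase 1: 10,650·(1 + 0.01)^12 ≈ 12,000.6866.
Phase 2: 12,000.6866·(1 + 0.068/52)^624 ≈ 27,124.3213.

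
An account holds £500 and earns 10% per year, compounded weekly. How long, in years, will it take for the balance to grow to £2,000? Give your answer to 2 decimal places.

We need (1 + 0.00192308)^(52t) = 4, so 52t = ln 4 / ln 1.001923 ≈ 721.5660.
t ≈ 721.5660/52 = 13.8763 years.

13.88 years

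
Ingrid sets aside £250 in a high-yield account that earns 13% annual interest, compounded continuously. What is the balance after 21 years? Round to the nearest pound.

A = P·e^(rt) = 250·e^(0.13·21) = 250·e^2.73.
e^2.73 ≈ 15.33288702, so A ≈ 3,833.2218.

£3,833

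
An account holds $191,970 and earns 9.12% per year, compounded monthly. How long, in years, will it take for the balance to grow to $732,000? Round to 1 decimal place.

14.7 years

We need (1 + 0.0076)^(12t) = 3.8131, so 12t = ln 3.8131 / ln 1.0076 ≈ 176.7791.
t ≈ 176.7791/12 = 14.7316 years.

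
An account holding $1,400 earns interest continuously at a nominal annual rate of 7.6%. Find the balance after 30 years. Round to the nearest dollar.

A = P·e^(rt) = 1,400·e^(0.076·30) = 1,400·e^2.28.
e^2.28 ≈ 9.7766804095, so A ≈ 13,687.3526.

$13,687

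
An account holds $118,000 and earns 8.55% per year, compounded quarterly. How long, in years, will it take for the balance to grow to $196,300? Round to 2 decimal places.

We need (1 + 0.021375)^(4t) = 1.6636, so 4t = ln 1.6636 / ln 1.021375 ≈ 24.0646.
t ≈ 24.0646/4 = 6.0161 years.

6.02 years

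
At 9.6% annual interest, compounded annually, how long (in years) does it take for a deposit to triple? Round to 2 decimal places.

11.98 years

(1 + 0.096)^t = 3.
t = ln 3 / ln(1 + 0.096) ≈ 1.0986/0.0916672 ≈ 11.9848.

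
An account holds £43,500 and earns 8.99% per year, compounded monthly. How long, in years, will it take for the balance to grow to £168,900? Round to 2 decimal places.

(1 + 0.00749167)^(12t) = 168,900/43,500 = 3.8828.
12t·ln(1 + 0.00749167) = ln(3.8828); 12t = 1.3565/0.00746374 ≈ 181.7514.
t ≈ 15.1460 years.

15.15 years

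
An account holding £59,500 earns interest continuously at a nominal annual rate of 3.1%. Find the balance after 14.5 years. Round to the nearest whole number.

£93,268

A = P·e^(rt) = 59,500·e^(0.031·14.5) = 59,500·e^0.4495.
e^0.4495 ≈ 1.5675282254, so A ≈ 93,267.9294.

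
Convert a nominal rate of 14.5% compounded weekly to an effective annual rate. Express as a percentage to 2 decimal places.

15.58%

EAR = (1 + 14.5%/52)^52 − 1 = (1 + 0.00278846)^52 − 1.
(1 + 0.00278846)^52 ≈ 1.155806, so EAR ≈ 15.58063%.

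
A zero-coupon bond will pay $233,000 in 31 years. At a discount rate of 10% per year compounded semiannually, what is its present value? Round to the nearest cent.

$11,314.08

Periodic rate = 10%/2 = 0.05; 62 periods.
P = 233,000/(1 + 0.05)^62 ≈ 233,000/20.5938024483 ≈ 11,314.0835.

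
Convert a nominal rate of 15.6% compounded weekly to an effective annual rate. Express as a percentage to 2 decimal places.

EAR = (1 + 15.6%/52)^52 − 1 = (1 + 0.003)^52 − 1.
(1 + 0.003)^52 ≈ 1.168553, so EAR ≈ 16.85533%.

16.86%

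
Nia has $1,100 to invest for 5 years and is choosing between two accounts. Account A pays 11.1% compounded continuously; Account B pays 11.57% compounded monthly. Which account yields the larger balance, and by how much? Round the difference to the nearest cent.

Account B, by $40.13

Account A growth factor: e^(0.111·5) = e^0.555 ≈ 1.741940985; balance ≈ 1,916.1351.
Account B growth factor: (1 + 0.1157/12)^60 ≈ 1.77842643; balance ≈ 1,956.2691.
Account B is larger by 40.1340.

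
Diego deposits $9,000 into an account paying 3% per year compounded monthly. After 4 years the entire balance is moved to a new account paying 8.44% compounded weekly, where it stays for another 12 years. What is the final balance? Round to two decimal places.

$27,911.92

Phase 1: 9,000·(1 + 0.0025)^48 ≈ 10,145.9522.
Phase 2: 10,145.9522·(1 + 0.0844/52)^624 ≈ 27,911.9186.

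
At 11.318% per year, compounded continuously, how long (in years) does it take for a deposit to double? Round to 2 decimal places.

6.12 years

e^(0.11318t) = 2, so 0.11318t = ln 2 ≈ 0.69315.
t ≈ 0.69315/0.11318 ≈ 6.1243.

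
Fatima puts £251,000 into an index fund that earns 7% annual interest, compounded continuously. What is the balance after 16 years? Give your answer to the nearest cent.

A = P·e^(rt) = 251,000·e^(0.07·16) = 251,000·e^1.12.
e^1.12 ≈ 3.06485420329, so A ≈ 769,278.4050.

£769,278.41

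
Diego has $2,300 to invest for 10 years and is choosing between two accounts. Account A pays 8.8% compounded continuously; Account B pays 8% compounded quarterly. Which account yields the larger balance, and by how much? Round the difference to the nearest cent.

Account A, by $466.58

Account A growth factor: e^(0.088·10) = e^0.88 ≈ 2.410899706; balance ≈ 5,545.0693.
Account B growth factor: (1 + 0.02)^40 ≈ 2.208039664; balance ≈ 5,078.4912.
Account A is larger by 466.5781.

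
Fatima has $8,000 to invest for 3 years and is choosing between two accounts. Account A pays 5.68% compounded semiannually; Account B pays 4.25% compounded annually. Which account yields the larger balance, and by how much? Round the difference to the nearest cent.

Account A, by $399.77

Account A growth factor: (1 + 0.0284)^6 ≈ 1.182966396; balance ≈ 9,463.7312.
Account B growth factor: (1 + 0.0425)^3 ≈ 1.132995516; balance ≈ 9,063.9641.
Account A is larger by 399.7670.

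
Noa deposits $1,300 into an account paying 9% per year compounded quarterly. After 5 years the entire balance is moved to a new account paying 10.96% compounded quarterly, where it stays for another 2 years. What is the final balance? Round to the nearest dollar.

$2,518

Phase 1: 1,300·(1 + 0.0225)^20 ≈ 2,028.6620.
Phase 2: 2,028.6620·(1 + 0.0274)^8 ≈ 2,518.4085.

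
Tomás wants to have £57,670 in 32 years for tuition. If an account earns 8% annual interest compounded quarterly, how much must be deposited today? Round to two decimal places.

Growth factor = (1 + 0.02)^128 ≈ 12.613104257.
P = 57,670/12.613104257 ≈ 4,572.2289.

£4,572.23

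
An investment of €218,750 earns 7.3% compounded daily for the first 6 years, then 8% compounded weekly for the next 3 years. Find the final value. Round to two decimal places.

€430,824.71

After 6 years at 7.3%: 218,750 × 1.54953704526 ≈ 338,961.2287.
Then 3 years at 8%: 338,961.2287 × 1.27101472022 ≈ 430,824.7112.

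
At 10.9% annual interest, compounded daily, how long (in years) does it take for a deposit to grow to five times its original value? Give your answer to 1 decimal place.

14.8 years

(1 + 0.00029863)^(365t) = 5.
365t = ln 5 / ln(1 + 0.00029863) ≈ 1.6094/0.000298586 ≈ 5390.2069.
t ≈ 14.7677.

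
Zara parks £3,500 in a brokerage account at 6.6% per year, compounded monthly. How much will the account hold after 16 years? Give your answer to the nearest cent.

Periodic rate = 6.6%/12 = 0.0055; periods = 12·16 = 192.
A = 3,500·(1 + 0.0055)^192 ≈ 3,500·2.8665425131 ≈ 10,032.8988.

£10,032.90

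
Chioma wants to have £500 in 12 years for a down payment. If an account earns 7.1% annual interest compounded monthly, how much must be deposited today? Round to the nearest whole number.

Periodic rate = 7.1%/12 = 0.00591667; 144 periods.
P = 500/(1 + 0.071/12)^144 ≈ 500/2.33845253 ≈ 213.8166.

£214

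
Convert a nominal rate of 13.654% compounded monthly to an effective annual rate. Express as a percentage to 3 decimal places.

14.542%

One year is 12 periods at 0.0113783 each: (1 + 0.0113783)^12 ≈ 1.145417.
EAR = 1.145417 − 1 ≈ 14.54173%.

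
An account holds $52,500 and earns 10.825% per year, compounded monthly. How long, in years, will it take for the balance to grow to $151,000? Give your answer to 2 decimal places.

We need (1 + 0.00902083)^(12t) = 2.8762, so 12t = ln 2.8762 / ln 1.009021 ≈ 117.6415.
t ≈ 117.6415/12 = 9.8035 years.

9.80 years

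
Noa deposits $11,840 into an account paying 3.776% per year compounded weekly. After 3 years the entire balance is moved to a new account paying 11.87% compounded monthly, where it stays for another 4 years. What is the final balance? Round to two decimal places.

Phase 1: 11,840·(1 + 0.03776/52)^156 ≈ 13,259.6093.
Phase 2: 13,259.6093·(1 + 0.1187/12)^48 ≈ 21,267.7026.

$21,267.70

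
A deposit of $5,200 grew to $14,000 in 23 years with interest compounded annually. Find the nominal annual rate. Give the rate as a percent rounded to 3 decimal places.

The 23-period growth factor is 14,000/5,200 = 2.69231.
r = 2.69231^(1/23) − 1 ≈ 0.0440014, i.e. 4.40014%.

4.400%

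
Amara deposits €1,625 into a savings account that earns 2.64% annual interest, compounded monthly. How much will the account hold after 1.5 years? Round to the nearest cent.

Periodic rate = 2.64%/12 = 0.0022; periods = 12·1.5 = 18.
A = 1,625·(1 + 0.0022)^18 ≈ 1,625·1.040349281 ≈ 1,690.5676.

€1,690.57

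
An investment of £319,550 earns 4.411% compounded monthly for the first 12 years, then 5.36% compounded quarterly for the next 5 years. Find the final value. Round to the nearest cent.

£707,320.27

After 12 years at 4.411%: 319,550 × 1.69613058692 ≈ 541,998.5291.
Then 5 years at 5.36%: 541,998.5291 × 1.30502249894 ≈ 707,320.2748.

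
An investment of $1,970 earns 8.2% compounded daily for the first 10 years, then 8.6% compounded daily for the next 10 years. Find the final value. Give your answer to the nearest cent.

Phase 1: 1,970·(1 + 0.082/365)^3650 ≈ 4,472.4728.
Phase 2: 4,472.4728·(1 + 0.086/365)^3650 ≈ 10,568.1012.

$10,568.10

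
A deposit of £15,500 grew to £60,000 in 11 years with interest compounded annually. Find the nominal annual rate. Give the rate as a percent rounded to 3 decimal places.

The 11-period growth factor is 60,000/15,500 = 3.87097.
r = 3.87097^(1/11) − 1 ≈ 0.130936, i.e. 13.09363%.

13.094%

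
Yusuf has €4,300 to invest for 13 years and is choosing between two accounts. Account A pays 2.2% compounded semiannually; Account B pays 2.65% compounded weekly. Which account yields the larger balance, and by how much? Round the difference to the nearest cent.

A: (1 + 0.011)^26 ≈ 1.329015498, so 4,300 × 1.329015498 ≈ 5,714.7666.
B: (1 + 0.0265/52)^676 ≈ 1.411160264, so 4,300 × 1.411160264 ≈ 6,067.9891.
Difference ≈ 353.2225 in favor of B.

Account B, by €353.22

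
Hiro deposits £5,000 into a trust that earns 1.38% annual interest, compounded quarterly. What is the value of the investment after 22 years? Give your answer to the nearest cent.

£6,770.10

Periodic rate = 1.38%/4 = 0.00345; periods = 4·22 = 88.
A = 5,000·(1 + 0.00345)^88 ≈ 5,000·1.354019385 ≈ 6,770.0969.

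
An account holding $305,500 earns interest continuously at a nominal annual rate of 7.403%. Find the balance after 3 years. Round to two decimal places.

$381,472.89

A = P·e^(rt) = 305,500·e^(0.07403·3) = 305,500·e^0.22209.
e^0.22209 ≈ 1.24868375435, so A ≈ 381,472.8870.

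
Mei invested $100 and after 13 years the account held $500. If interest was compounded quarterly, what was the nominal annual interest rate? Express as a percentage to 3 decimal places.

12.574%

The 52-period growth factor is 500/100 = 5.
r/4 = 5^(1/52) − 1 ≈ 0.0314347, so r ≈ 4·0.0314347 = 12.57387%.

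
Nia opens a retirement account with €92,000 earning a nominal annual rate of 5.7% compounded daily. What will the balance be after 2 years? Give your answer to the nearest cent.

€103,108.28

Growth factor = (1 + 0.057/365)^730 ≈ 1.12074214974.
A ≈ 92,000 × 1.12074214974 ≈ 103,108.2778.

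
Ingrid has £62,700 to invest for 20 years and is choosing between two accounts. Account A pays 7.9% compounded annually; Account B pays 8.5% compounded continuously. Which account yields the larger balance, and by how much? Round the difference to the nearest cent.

Account B, by £56,339.04

Account A growth factor: (1 + 0.079)^20 ≈ 4.5753981649; balance ≈ 286,877.4649.
Account B growth factor: e^(0.085·20) = e^1.7 ≈ 5.47394739173; balance ≈ 343,216.5015.
Account B is larger by 56,339.0365.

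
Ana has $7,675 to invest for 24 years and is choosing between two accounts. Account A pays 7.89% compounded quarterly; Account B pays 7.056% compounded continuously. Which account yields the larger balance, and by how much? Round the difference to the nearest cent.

Account A, by $8,317.77

A: (1 + 0.019725)^96 ≈ 6.5219041303, so 7,675 × 6.5219041303 ≈ 50,055.6142.
B: e^(0.07056·24) = e^1.69344 ≈ 5.4381558215, so 7,675 × 5.4381558215 ≈ 41,737.8459.
Difference ≈ 8,317.7683 in favor of A.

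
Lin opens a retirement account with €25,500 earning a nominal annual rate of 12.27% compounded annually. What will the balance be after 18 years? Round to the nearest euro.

Annual rate = 12.27% = 0.1227; years = 18.
A = 25,500·(1 + 0.1227)^18 ≈ 25,500·8.03058175224 ≈ 204,779.8347.

€204,780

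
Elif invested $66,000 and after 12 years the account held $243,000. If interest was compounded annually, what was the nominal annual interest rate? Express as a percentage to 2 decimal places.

The 12-period growth factor is 243,000/66,000 = 3.68182.
r = 3.68182^(1/12) − 1 ≈ 0.114736, i.e. 11.47356%.

11.47%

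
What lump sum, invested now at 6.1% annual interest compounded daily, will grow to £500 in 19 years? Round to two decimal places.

£156.92

Periodic rate = 6.1%/365 = 0.000167123; 6935 periods.
P = 500/(1 + 0.061/365)^6935 ≈ 500/3.18643636 ≈ 156.9151.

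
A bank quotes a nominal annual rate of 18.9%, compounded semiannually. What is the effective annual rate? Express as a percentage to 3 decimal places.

EAR = (1 + 18.9%/2)^2 − 1 = (1 + 0.0945)^2 − 1.
(1 + 0.0945)^2 ≈ 1.19793, so EAR ≈ 19.79302%.

19.793%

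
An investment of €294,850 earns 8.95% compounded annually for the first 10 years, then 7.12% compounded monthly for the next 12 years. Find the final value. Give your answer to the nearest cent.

€1,628,689.15

Phase 1: 294,850·(1 + 0.0895)^10 ≈ 694,821.8672.
Phase 2: 694,821.8672·(1 + 0.0712/12)^144 ≈ 1,628,689.1508.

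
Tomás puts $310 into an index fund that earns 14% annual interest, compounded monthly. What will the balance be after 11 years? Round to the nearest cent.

$1,433.19

Growth factor = (1 + 0.14/12)^132 ≈ 4.623194569.
A ≈ 310 × 4.623194569 ≈ 1,433.1903.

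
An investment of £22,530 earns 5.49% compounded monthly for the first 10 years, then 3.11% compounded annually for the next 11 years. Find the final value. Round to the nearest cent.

£54,569.98

After 10 years at 5.49%: 22,530 × 1.7293540888 ≈ 38,962.3476.
Then 11 years at 3.11%: 38,962.3476 × 1.4005823704 ≈ 54,569.9772.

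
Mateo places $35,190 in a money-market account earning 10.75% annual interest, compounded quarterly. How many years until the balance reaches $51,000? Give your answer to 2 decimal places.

We need (1 + 0.026875)^(4t) = 1.4493, so 4t = ln 1.4493 / ln 1.026875 ≈ 13.9917.
t ≈ 13.9917/4 = 3.4979 years.

3.50 years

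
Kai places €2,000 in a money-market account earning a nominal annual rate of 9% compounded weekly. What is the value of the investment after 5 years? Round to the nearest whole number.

Growth factor = (1 + 0.09/52)^260 ≈ 1.567702271.
A ≈ 2,000 × 1.567702271 ≈ 3,135.4045.

€3,135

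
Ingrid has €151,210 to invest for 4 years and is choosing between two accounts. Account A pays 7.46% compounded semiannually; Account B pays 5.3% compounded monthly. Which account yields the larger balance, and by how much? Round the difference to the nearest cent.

Account A growth factor: (1 + 0.0373)^8 ≈ 1.34040186418; balance ≈ 202,682.1659.
Account B growth factor: (1 + 0.053/12)^48 ≈ 1.23557099489; balance ≈ 186,830.6901.
Account A is larger by 15,851.4757.

Account A, by €15,851.48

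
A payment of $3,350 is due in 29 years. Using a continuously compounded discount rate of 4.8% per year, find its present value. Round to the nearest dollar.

$833

P = A·e^(−rt) = 3,350·e^(−1.392).
e^(−1.392) ≈ 0.2485776518, so P ≈ 832.7351.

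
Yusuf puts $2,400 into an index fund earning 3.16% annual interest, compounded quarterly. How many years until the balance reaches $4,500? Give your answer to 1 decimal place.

20.0 years

We need (1 + 0.0079)^(4t) = 1.875, so 4t = ln 1.875 / ln 1.0079 ≈ 79.8846.
t ≈ 79.8846/4 = 19.9712 years.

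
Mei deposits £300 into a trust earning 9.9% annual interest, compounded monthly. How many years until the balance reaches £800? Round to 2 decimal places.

We need (1 + 0.00825)^(12t) = 2.6667, so 12t = ln 2.6667 / ln 1.00825 ≈ 119.3781.
t ≈ 119.3781/12 = 9.9482 years.

9.95 years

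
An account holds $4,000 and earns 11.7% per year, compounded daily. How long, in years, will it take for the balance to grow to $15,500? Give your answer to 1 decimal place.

(1 + 0.000320548)^(365t) = 15,500/4,000 = 3.875.
365t·ln(1 + 0.000320548) = ln(3.875); 365t = 1.3545/0.000320497 ≈ 4226.3966.
t ≈ 11.5792 years.

11.6 years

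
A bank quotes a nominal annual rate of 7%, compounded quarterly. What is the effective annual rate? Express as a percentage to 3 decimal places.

7.186%

One year is 4 periods at 0.0175 each: (1 + 0.0175)^4 ≈ 1.071859.
EAR = 1.071859 − 1 ≈ 7.18590%.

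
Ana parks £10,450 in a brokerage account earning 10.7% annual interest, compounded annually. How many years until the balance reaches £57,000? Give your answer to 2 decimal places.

16.69 years

(1 + 0.107)^t = 57,000/10,450 = 5.4545.
t·ln(1 + 0.107) = ln(5.4545); t = 1.6964/0.101654 ≈ 16.6885.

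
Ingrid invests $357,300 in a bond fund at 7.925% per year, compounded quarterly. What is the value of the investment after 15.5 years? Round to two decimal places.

$1,205,850.67

Growth factor = (1 + 0.0198125)^62 ≈ 3.374896934349.
A ≈ 357,300 × 3.374896934349 ≈ 1,205,850.6746.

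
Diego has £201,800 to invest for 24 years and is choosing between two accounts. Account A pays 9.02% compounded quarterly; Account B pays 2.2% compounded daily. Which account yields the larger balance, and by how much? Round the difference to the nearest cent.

Account A growth factor: (1 + 0.02255)^96 ≈ 8.505837729746; balance ≈ 1,716,478.0539.
Account B growth factor: (1 + 0.022/365)^8760 ≈ 1.69551086095; balance ≈ 342,154.0917.
Account A is larger by 1,374,323.9621.

Account A, by £1,374,323.96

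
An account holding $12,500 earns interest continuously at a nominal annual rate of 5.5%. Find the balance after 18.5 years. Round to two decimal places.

A = P·e^(rt) = 12,500·e^(0.055·18.5) = 12,500·e^1.0175.
e^1.0175 ≈ 2.7662704361, so A ≈ 34,578.3805.

$34,578.38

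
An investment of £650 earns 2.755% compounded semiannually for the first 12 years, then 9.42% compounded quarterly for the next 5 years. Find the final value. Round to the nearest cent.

£1,437.78

Phase 1: 650·(1 + 0.013775)^24 ≈ 902.6330.
Phase 2: 902.6330·(1 + 0.02355)^20 ≈ 1,437.7801.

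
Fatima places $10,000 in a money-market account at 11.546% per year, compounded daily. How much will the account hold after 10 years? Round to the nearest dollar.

$31,722

Growth factor = (1 + 0.11546/365)^3650 ≈ 3.1721748395.
A ≈ 10,000 × 3.1721748395 ≈ 31,721.7484.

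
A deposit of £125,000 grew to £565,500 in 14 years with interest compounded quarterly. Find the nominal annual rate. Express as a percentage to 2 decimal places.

10.93%

The 56-period growth factor is 565,500/125,000 = 4.524.
r/4 = 4.524^(1/56) − 1 ≈ 0.02732, so r ≈ 4·0.02732 = 10.92802%.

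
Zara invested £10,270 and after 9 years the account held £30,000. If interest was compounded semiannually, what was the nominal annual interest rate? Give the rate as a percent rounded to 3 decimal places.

The 18-period growth factor is 30,000/10,270 = 2.92113.
r/2 = 2.92113^(1/18) − 1 ≈ 0.061363, so r ≈ 2·0.061363 = 12.27260%.

12.273%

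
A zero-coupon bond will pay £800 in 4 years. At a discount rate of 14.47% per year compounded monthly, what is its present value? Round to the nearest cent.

£450.01

Growth factor = (1 + 0.1447/12)^48 ≈ 1.77773151.
P = 800/1.77773151 ≈ 450.0117.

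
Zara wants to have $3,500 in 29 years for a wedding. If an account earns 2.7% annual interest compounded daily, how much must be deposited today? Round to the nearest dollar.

Periodic rate = 2.7%/365 = 0.0000739726; 10585 periods.
P = 3,500/(1 + 0.027/365)^10585 ≈ 3,500/2.187963147 ≈ 1,599.6613.

$1,600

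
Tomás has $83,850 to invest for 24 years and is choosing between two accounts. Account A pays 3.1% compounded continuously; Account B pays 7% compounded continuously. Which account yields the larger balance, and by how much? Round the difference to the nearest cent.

Account B, by $273,453.29

Account A growth factor: e^(0.031·24) = e^0.744 ≈ 2.10433604642; balance ≈ 176,448.5775.
Account B growth factor: e^(0.07·24) = e^1.68 ≈ 5.36555597112; balance ≈ 449,901.8682.
Account B is larger by 273,453.2907.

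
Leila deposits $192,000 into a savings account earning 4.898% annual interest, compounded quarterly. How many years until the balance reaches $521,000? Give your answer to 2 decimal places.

20.51 years

We need (1 + 0.012245)^(4t) = 2.7135, so 4t = ln 2.7135 / ln 1.012245 ≈ 82.0216.
t ≈ 82.0216/4 = 20.5054 years.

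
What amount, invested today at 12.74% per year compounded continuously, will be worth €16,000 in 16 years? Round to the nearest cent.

P = A·e^(−rt) = 16,000·e^(−2.0384).
e^(−2.0384) ≈ 0.13023692334, so P ≈ 2,083.7908.

€2,083.79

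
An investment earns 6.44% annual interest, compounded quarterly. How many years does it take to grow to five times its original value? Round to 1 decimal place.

25.2 years

(1 + 0.0161)^(4t) = 5.
4t = ln 5 / ln(1 + 0.0161) ≈ 1.6094/0.0159718 ≈ 100.7677.
t ≈ 25.1919.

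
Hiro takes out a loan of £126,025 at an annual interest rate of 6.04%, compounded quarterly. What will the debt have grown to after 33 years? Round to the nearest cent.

£911,217.33

Growth factor = (1 + 0.0151)^132 ≈ 7.23044898623.
A ≈ 126,025 × 7.23044898623 ≈ 911,217.3335.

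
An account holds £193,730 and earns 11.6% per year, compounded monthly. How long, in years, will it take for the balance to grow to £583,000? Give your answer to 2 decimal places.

9.54 years

We need (1 + 0.00966667)^(12t) = 3.0093, so 12t = ln 3.0093 / ln 1.009667 ≈ 114.5212.
t ≈ 114.5212/12 = 9.5434 years.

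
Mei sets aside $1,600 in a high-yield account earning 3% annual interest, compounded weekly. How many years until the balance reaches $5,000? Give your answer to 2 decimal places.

37.99 years

(1 + 0.000576923)^(52t) = 5,000/1,600 = 3.125.
52t·ln(1 + 0.000576923) = ln(3.125); 52t = 1.1394/0.000576757 ≈ 1975.5891.
t ≈ 37.9921 years.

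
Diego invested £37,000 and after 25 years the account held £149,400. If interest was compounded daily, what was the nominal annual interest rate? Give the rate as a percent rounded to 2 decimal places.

(1 + r/365)^9125 = 149,400/37,000 = 4.03784.
1 + r/365 = 4.03784^(1/9125) ≈ 1.000153, so r/365 ≈ 0.000152966.
r ≈ 365·0.000152966 = 5.58326%.

5.58%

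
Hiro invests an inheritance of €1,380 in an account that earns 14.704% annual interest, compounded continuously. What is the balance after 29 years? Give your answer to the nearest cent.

€98,125.13

A = P·e^(rt) = 1,380·e^(0.14704·29) = 1,380·e^4.26416.
e^4.26416 ≈ 71.105166541, so A ≈ 98,125.1298.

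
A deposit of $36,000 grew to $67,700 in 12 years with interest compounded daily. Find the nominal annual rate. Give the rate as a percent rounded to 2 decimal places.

5.26%

The 4380-period growth factor is 67,700/36,000 = 1.88056.
r/365 = 1.88056^(1/4380) − 1 ≈ 0.000144204, so r ≈ 365·0.000144204 = 5.26344%.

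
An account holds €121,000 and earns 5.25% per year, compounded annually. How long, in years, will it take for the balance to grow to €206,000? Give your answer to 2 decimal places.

10.40 years

(1 + 0.0525)^t = 206,000/121,000 = 1.7025.
t·ln(1 + 0.0525) = ln(1.7025); t = 0.53209/0.0511683 ≈ 10.3987.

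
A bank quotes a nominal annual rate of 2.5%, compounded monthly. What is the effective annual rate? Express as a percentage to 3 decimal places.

2.529%

One year is 12 periods at 0.00208333 each: (1 + 0.00208333)^12 ≈ 1.025288.
EAR = 1.025288 − 1 ≈ 2.52885%.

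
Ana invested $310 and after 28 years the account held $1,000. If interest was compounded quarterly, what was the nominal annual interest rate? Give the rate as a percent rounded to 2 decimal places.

4.20%

The 112-period growth factor is 1,000/310 = 3.22581.
r/4 = 3.22581^(1/112) − 1 ≈ 0.0105119, so r ≈ 4·0.0105119 = 4.20474%.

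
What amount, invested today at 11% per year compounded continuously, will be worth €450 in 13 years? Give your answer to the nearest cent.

€107.69

P = A·e^(−rt) = 450·e^(−1.43).
e^(−1.43) ≈ 0.239308922, so P ≈ 107.6890.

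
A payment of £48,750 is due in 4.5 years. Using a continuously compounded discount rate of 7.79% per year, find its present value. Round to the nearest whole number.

P = A·e^(−rt) = 48,750·e^(−0.35055).
e^(−0.35055) ≈ 0.70430061783, so P ≈ 34,334.6551.

£34,335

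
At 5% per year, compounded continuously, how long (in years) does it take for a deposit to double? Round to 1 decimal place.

13.9 years

e^(0.05t) = 2, so 0.05t = ln 2 ≈ 0.69315.
t ≈ 0.69315/0.05 ≈ 13.8629.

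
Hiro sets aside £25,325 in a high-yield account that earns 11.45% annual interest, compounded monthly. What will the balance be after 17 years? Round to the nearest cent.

£175,750.31

Periodic rate = 11.45%/12 = 0.00954167; periods = 12·17 = 204.
A = 25,325·(1 + 0.1145/12)^204 ≈ 25,325·6.939794932 ≈ 175,750.3067.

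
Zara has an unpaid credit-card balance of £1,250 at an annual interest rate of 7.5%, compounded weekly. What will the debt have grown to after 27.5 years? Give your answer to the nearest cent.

£9,817.41

Growth factor = (1 + 0.075/52)^1430 ≈ 7.853930042.
A ≈ 1,250 × 7.853930042 ≈ 9,817.4126.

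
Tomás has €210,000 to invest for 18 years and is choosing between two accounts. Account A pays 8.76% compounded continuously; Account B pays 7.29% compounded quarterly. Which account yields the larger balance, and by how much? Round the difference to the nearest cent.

Account A, by €245,433.69

A: e^(0.0876·18) = e^1.5768 ≈ 4.839444783522, so 210,000 × 4.839444783522 ≈ 1,016,283.4045.
B: (1 + 0.018225)^72 ≈ 3.67071293299, so 210,000 × 3.67071293299 ≈ 770,849.7159.
Difference ≈ 245,433.6886 in favor of A.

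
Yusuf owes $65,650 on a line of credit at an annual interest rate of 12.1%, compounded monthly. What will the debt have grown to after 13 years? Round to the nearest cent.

$314,021.03

Periodic rate = 12.1%/12 = 0.0100833; periods = 12·13 = 156.
A = 65,650·(1 + 0.121/12)^156 ≈ 65,650·4.78326022409 ≈ 314,021.0337.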